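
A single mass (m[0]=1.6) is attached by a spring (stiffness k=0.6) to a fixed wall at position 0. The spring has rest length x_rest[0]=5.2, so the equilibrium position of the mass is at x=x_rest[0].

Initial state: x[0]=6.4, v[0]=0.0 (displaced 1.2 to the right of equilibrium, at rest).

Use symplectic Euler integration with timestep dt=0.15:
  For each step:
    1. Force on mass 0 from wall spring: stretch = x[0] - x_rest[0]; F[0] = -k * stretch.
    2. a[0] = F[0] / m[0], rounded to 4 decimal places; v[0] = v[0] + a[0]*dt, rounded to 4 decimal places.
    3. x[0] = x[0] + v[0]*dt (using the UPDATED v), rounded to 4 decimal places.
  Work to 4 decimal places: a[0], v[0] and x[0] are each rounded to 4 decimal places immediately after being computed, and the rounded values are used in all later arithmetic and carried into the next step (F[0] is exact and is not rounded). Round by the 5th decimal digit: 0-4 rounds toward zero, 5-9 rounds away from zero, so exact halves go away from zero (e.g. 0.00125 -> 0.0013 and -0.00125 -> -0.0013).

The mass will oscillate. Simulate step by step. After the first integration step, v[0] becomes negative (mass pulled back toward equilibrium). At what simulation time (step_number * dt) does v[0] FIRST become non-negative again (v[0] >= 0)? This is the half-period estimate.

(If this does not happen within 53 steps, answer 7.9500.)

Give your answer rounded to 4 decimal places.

Step 0: x=[6.4000] v=[0.0000]
Step 1: x=[6.3899] v=[-0.0675]
Step 2: x=[6.3697] v=[-0.1344]
Step 3: x=[6.3397] v=[-0.2002]
Step 4: x=[6.3001] v=[-0.2643]
Step 5: x=[6.2512] v=[-0.3262]
Step 6: x=[6.1934] v=[-0.3853]
Step 7: x=[6.1272] v=[-0.4412]
Step 8: x=[6.0532] v=[-0.4934]
Step 9: x=[5.9720] v=[-0.5414]
Step 10: x=[5.8843] v=[-0.5848]
Step 11: x=[5.7908] v=[-0.6233]
Step 12: x=[5.6923] v=[-0.6565]
Step 13: x=[5.5897] v=[-0.6842]
Step 14: x=[5.4838] v=[-0.7061]
Step 15: x=[5.3755] v=[-0.7221]
Step 16: x=[5.2657] v=[-0.7320]
Step 17: x=[5.1553] v=[-0.7357]
Step 18: x=[5.0453] v=[-0.7332]
Step 19: x=[4.9366] v=[-0.7245]
Step 20: x=[4.8301] v=[-0.7097]
Step 21: x=[4.7268] v=[-0.6889]
Step 22: x=[4.6275] v=[-0.6623]
Step 23: x=[4.5330] v=[-0.6301]
Step 24: x=[4.4441] v=[-0.5926]
Step 25: x=[4.3616] v=[-0.5501]
Step 26: x=[4.2862] v=[-0.5029]
Step 27: x=[4.2185] v=[-0.4515]
Step 28: x=[4.1591] v=[-0.3963]
Step 29: x=[4.1084] v=[-0.3378]
Step 30: x=[4.0669] v=[-0.2764]
Step 31: x=[4.0350] v=[-0.2127]
Step 32: x=[4.0129] v=[-0.1472]
Step 33: x=[4.0008] v=[-0.0804]
Step 34: x=[3.9989] v=[-0.0129]
Step 35: x=[4.0071] v=[0.0547]
First v>=0 after going negative at step 35, time=5.2500

Answer: 5.2500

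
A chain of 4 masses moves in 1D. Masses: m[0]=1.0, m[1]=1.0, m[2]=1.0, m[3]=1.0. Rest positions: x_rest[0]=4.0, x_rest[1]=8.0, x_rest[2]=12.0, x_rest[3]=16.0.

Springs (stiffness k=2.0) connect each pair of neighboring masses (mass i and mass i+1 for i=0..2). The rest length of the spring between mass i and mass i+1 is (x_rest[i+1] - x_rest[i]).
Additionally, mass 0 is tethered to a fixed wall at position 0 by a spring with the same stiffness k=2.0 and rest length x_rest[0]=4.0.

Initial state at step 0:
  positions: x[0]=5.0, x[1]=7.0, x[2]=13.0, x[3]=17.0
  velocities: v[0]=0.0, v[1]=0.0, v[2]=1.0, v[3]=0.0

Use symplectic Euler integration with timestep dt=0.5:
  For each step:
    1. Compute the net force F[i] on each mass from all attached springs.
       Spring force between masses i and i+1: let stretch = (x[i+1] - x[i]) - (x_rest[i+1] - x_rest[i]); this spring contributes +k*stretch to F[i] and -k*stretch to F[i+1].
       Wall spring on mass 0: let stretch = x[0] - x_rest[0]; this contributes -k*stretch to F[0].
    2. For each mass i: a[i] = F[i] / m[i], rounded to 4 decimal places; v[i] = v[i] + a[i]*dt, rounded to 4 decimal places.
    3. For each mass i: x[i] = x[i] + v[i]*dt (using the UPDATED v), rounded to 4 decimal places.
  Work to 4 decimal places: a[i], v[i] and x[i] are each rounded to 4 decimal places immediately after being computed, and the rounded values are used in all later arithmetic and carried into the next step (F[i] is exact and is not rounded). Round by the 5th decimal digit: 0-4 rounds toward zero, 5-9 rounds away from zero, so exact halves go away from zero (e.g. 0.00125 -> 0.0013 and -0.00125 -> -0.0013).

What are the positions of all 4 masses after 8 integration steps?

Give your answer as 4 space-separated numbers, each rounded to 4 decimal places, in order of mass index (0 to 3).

Answer: 3.8789 7.0236 13.8087 15.9611

Derivation:
Step 0: x=[5.0000 7.0000 13.0000 17.0000] v=[0.0000 0.0000 1.0000 0.0000]
Step 1: x=[3.5000 9.0000 12.5000 17.0000] v=[-3.0000 4.0000 -1.0000 0.0000]
Step 2: x=[3.0000 10.0000 12.5000 16.7500] v=[-1.0000 2.0000 0.0000 -0.5000]
Step 3: x=[4.5000 8.7500 13.3750 16.3750] v=[3.0000 -2.5000 1.7500 -0.7500]
Step 4: x=[5.8750 7.6875 13.4375 16.5000] v=[2.7500 -2.1250 0.1250 0.2500]
Step 5: x=[5.2188 8.5938 12.1563 17.0938] v=[-1.3125 1.8125 -2.5625 1.1875]
Step 6: x=[3.6407 9.5938 11.5626 17.2188] v=[-3.1563 2.0000 -1.1875 0.2500]
Step 7: x=[3.2188 8.6017 12.8126 16.5157] v=[-0.8439 -1.9843 2.4999 -1.4062]
Step 8: x=[3.8789 7.0236 13.8087 15.9611] v=[1.3202 -3.1563 1.9921 -1.1093]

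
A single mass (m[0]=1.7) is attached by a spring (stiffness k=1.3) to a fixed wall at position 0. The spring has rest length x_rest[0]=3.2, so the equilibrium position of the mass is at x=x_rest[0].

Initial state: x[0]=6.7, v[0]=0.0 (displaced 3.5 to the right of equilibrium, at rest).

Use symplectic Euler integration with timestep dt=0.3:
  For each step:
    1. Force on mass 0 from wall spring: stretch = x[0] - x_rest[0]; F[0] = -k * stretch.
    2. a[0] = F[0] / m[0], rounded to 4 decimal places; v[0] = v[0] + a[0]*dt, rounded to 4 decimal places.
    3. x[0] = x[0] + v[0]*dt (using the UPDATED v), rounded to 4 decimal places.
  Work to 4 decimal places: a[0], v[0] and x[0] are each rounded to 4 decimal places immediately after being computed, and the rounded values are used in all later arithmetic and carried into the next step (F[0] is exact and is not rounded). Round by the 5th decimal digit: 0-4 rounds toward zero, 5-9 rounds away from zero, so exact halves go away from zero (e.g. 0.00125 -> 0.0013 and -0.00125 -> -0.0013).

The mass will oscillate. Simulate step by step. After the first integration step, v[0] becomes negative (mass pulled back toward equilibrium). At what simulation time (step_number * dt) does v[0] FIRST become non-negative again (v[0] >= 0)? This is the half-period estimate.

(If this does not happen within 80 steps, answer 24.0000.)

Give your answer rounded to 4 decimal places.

Step 0: x=[6.7000] v=[0.0000]
Step 1: x=[6.4591] v=[-0.8030]
Step 2: x=[5.9939] v=[-1.5507]
Step 3: x=[5.3364] v=[-2.1917]
Step 4: x=[4.5319] v=[-2.6818]
Step 5: x=[3.6357] v=[-2.9874]
Step 6: x=[2.7095] v=[-3.0874]
Step 7: x=[1.8170] v=[-2.9749]
Step 8: x=[1.0197] v=[-2.6576]
Step 9: x=[0.3725] v=[-2.1574]
Step 10: x=[-0.0801] v=[-1.5087]
Step 11: x=[-0.3070] v=[-0.7562]
Step 12: x=[-0.2925] v=[0.0483]
First v>=0 after going negative at step 12, time=3.6000

Answer: 3.6000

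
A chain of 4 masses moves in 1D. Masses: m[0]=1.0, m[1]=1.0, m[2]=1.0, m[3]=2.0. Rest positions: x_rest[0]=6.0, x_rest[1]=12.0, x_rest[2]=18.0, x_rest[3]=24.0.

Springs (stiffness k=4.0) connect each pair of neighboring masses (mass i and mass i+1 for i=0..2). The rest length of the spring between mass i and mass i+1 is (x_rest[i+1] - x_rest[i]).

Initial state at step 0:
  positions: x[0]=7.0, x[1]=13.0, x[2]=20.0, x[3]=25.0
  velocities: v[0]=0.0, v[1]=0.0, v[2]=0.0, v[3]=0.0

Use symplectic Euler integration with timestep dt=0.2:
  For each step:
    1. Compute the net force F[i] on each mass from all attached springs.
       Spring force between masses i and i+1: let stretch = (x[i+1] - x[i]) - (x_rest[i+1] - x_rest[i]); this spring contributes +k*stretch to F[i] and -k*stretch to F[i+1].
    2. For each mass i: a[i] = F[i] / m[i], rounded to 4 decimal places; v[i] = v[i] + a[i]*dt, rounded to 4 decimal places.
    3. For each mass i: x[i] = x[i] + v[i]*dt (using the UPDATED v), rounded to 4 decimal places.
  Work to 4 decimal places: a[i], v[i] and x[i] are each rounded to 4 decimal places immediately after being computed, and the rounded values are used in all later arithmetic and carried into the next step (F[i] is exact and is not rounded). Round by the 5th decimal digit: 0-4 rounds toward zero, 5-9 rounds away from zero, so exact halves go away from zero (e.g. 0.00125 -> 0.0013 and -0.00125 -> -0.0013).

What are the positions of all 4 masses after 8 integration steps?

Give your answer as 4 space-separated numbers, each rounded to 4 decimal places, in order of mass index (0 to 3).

Step 0: x=[7.0000 13.0000 20.0000 25.0000] v=[0.0000 0.0000 0.0000 0.0000]
Step 1: x=[7.0000 13.1600 19.6800 25.0800] v=[0.0000 0.8000 -1.6000 0.4000]
Step 2: x=[7.0256 13.3776 19.1808 25.2080] v=[0.1280 1.0880 -2.4960 0.6400]
Step 3: x=[7.1075 13.5074 18.7174 25.3338] v=[0.4096 0.6490 -2.3168 0.6291]
Step 4: x=[7.2534 13.4468 18.4791 25.4103] v=[0.7295 -0.3029 -1.1917 0.3825]
Step 5: x=[7.4302 13.2004 18.5446 25.4123] v=[0.8842 -1.2318 0.3274 0.0100]
Step 6: x=[7.5703 12.8859 18.8538 25.3449] v=[0.7004 -1.5726 1.5462 -0.3371]
Step 7: x=[7.6009 12.6757 19.2468 25.2382] v=[0.1529 -1.0508 1.9648 -0.5335]
Step 8: x=[7.4834 12.7049 19.5470 25.1322] v=[-0.5873 0.1462 1.5010 -0.5301]

Answer: 7.4834 12.7049 19.5470 25.1322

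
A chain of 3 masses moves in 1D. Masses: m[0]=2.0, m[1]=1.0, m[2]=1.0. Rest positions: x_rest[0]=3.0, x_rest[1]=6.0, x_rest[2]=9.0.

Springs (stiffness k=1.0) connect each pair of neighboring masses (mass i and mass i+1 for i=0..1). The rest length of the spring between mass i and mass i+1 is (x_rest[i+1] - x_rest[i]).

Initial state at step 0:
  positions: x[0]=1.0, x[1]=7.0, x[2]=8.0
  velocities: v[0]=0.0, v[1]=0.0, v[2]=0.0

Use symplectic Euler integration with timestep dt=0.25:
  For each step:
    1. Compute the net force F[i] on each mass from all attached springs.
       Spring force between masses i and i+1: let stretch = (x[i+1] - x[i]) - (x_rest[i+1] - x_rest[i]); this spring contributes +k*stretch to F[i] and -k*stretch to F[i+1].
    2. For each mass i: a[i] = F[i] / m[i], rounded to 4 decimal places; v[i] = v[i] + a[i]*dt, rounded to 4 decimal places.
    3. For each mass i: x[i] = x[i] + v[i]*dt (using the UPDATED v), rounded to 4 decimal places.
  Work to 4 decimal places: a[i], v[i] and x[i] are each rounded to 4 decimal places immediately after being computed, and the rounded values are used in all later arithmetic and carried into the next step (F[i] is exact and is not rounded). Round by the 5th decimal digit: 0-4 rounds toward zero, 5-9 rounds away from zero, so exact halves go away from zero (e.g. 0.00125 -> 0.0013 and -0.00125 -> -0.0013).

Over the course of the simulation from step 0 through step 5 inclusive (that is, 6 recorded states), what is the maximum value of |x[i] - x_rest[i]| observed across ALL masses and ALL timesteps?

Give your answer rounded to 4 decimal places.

Step 0: x=[1.0000 7.0000 8.0000] v=[0.0000 0.0000 0.0000]
Step 1: x=[1.0938 6.6875 8.1250] v=[0.3750 -1.2500 0.5000]
Step 2: x=[1.2686 6.1152 8.3477] v=[0.6992 -2.2891 0.8906]
Step 3: x=[1.5011 5.3796 8.6183] v=[0.9300 -2.9426 1.0825]
Step 4: x=[1.7611 4.6040 8.8740] v=[1.0398 -3.1026 1.0228]
Step 5: x=[2.0162 3.9176 9.0503] v=[1.0202 -2.7458 0.7053]
Max displacement = 2.0824

Answer: 2.0824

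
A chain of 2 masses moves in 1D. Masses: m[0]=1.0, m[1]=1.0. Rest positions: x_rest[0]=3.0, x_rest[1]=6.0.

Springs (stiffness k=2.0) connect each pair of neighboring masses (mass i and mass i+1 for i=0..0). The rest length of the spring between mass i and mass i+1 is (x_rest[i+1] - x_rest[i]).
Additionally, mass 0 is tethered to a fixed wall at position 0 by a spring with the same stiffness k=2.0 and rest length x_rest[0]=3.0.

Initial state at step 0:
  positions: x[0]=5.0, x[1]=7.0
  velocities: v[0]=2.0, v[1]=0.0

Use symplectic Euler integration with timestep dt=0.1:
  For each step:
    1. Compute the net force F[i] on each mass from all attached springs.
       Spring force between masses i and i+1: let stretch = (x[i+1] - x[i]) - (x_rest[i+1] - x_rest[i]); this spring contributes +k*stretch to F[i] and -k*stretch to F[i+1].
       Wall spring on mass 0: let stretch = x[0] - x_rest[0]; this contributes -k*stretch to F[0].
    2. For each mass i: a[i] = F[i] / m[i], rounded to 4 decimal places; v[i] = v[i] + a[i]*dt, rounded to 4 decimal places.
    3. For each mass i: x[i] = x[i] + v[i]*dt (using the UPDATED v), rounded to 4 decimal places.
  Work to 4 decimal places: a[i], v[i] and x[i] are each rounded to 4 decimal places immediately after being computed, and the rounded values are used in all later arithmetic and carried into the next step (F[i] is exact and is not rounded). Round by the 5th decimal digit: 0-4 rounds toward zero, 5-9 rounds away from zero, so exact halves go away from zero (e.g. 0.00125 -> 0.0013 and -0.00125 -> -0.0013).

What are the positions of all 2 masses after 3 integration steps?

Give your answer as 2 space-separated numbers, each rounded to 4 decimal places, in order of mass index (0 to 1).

Step 0: x=[5.0000 7.0000] v=[2.0000 0.0000]
Step 1: x=[5.1400 7.0200] v=[1.4000 0.2000]
Step 2: x=[5.2148 7.0624] v=[0.7480 0.4240]
Step 3: x=[5.2223 7.1279] v=[0.0746 0.6545]

Answer: 5.2223 7.1279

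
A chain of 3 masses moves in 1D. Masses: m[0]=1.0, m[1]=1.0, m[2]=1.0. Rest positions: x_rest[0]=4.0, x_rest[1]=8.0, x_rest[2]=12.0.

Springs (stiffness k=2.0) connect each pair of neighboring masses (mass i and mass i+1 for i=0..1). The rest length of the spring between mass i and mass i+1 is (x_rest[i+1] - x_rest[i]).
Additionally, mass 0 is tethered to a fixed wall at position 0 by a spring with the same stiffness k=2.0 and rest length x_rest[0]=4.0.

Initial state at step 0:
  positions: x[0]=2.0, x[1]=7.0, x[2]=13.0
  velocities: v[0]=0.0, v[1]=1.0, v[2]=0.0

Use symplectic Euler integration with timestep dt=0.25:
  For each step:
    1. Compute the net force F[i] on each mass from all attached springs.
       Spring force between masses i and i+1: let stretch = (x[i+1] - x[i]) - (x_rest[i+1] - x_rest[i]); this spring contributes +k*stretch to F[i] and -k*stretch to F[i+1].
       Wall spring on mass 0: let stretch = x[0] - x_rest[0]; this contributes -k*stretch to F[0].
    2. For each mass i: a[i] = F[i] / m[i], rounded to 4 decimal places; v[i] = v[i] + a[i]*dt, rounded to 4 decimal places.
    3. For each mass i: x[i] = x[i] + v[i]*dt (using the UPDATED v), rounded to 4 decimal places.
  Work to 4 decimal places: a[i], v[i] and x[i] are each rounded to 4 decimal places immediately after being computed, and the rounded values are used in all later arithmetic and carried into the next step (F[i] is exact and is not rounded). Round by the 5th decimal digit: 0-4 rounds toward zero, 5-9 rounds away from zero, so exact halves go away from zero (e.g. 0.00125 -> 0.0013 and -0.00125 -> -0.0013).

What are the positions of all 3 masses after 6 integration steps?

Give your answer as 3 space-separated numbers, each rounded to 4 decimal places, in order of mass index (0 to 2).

Answer: 6.1359 8.9053 10.9985

Derivation:
Step 0: x=[2.0000 7.0000 13.0000] v=[0.0000 1.0000 0.0000]
Step 1: x=[2.3750 7.3750 12.7500] v=[1.5000 1.5000 -1.0000]
Step 2: x=[3.0781 7.7969 12.3281] v=[2.8125 1.6875 -1.6875]
Step 3: x=[3.9863 8.1953 11.8398] v=[3.6329 1.5937 -1.9531]
Step 4: x=[4.9224 8.5232 11.3960] v=[3.7443 1.3115 -1.7754]
Step 5: x=[5.6933 8.7601 11.0931] v=[3.0835 0.9475 -1.2118]
Step 6: x=[6.1359 8.9053 10.9985] v=[1.7703 0.5806 -0.3783]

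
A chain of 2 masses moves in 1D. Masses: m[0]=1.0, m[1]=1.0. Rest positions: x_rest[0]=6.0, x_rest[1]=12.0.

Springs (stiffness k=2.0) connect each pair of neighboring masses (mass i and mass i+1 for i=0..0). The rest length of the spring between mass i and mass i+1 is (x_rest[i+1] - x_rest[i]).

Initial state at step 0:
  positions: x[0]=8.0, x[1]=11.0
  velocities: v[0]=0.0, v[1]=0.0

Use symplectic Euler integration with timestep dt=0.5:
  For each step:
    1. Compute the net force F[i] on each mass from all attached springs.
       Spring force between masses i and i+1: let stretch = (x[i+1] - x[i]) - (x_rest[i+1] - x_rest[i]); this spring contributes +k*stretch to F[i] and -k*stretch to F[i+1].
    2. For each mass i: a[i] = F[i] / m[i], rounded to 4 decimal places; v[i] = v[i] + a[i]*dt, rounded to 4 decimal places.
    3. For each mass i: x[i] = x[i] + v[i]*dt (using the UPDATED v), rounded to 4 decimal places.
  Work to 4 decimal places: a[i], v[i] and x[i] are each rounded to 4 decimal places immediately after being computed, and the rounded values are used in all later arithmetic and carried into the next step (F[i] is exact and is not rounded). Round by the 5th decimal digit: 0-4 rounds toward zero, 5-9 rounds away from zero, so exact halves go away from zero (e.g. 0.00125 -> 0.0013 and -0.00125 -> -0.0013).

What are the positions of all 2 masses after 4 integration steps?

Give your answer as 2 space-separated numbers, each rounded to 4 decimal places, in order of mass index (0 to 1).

Answer: 6.5000 12.5000

Derivation:
Step 0: x=[8.0000 11.0000] v=[0.0000 0.0000]
Step 1: x=[6.5000 12.5000] v=[-3.0000 3.0000]
Step 2: x=[5.0000 14.0000] v=[-3.0000 3.0000]
Step 3: x=[5.0000 14.0000] v=[0.0000 0.0000]
Step 4: x=[6.5000 12.5000] v=[3.0000 -3.0000]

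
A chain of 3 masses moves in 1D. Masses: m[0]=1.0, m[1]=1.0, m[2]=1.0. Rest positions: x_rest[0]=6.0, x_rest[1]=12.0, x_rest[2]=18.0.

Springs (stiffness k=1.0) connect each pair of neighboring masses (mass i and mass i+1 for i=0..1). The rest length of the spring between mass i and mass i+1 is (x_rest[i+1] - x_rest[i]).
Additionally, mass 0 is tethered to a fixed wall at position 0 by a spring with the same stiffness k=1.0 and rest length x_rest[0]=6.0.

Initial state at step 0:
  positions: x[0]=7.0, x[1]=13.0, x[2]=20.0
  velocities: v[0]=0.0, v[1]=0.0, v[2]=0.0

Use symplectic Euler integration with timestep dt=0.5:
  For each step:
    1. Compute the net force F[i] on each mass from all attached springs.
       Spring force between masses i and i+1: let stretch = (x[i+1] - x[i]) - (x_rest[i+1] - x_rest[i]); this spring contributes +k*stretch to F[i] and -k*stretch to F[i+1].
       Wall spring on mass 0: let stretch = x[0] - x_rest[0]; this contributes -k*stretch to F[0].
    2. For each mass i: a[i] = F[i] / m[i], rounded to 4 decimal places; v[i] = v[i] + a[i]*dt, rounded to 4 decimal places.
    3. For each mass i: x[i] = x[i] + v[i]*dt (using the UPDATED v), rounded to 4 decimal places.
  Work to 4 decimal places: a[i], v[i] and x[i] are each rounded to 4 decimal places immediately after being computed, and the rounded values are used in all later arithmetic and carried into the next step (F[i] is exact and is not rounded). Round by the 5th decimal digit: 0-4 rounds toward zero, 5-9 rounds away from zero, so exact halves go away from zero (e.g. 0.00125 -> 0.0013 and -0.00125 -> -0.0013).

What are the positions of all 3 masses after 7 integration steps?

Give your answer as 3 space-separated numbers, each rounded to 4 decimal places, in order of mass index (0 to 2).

Step 0: x=[7.0000 13.0000 20.0000] v=[0.0000 0.0000 0.0000]
Step 1: x=[6.7500 13.2500 19.7500] v=[-0.5000 0.5000 -0.5000]
Step 2: x=[6.4375 13.5000 19.3750] v=[-0.6250 0.5000 -0.7500]
Step 3: x=[6.2813 13.4531 19.0313] v=[-0.3125 -0.0938 -0.6875]
Step 4: x=[6.3477 13.0078 18.7930] v=[0.1328 -0.8906 -0.4766]
Step 5: x=[6.4922 12.3438 18.6084] v=[0.2890 -1.3281 -0.3692]
Step 6: x=[6.4766 11.7830 18.3577] v=[-0.0313 -1.1216 -0.5015]
Step 7: x=[6.1684 11.5393 17.9633] v=[-0.6164 -0.4875 -0.7889]

Answer: 6.1684 11.5393 17.9633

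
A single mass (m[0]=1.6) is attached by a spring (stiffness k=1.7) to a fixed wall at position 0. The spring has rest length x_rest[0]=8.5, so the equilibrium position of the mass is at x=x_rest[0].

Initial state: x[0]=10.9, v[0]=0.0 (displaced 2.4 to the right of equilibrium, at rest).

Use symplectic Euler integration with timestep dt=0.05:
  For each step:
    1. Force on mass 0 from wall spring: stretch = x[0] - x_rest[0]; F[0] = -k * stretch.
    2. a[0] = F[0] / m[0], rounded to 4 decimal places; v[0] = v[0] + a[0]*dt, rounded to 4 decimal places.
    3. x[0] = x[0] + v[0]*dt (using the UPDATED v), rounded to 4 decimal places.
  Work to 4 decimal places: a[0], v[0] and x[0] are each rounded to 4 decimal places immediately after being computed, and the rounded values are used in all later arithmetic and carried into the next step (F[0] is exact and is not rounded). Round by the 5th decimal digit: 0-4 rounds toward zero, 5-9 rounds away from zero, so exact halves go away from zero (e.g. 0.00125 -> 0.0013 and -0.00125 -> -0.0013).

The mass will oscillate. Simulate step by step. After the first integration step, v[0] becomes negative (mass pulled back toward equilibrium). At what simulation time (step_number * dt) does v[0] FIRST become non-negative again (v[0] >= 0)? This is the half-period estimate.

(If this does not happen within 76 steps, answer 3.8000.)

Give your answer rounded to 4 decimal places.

Answer: 3.0500

Derivation:
Step 0: x=[10.9000] v=[0.0000]
Step 1: x=[10.8936] v=[-0.1275]
Step 2: x=[10.8809] v=[-0.2547]
Step 3: x=[10.8618] v=[-0.3812]
Step 4: x=[10.8365] v=[-0.5067]
Step 5: x=[10.8050] v=[-0.6308]
Step 6: x=[10.7673] v=[-0.7533]
Step 7: x=[10.7236] v=[-0.8738]
Step 8: x=[10.6740] v=[-0.9919]
Step 9: x=[10.6186] v=[-1.1074]
Step 10: x=[10.5576] v=[-1.2200]
Step 11: x=[10.4911] v=[-1.3293]
Step 12: x=[10.4193] v=[-1.4351]
Step 13: x=[10.3424] v=[-1.5371]
Step 14: x=[10.2607] v=[-1.6350]
Step 15: x=[10.1743] v=[-1.7285]
Step 16: x=[10.0834] v=[-1.8174]
Step 17: x=[9.9883] v=[-1.9015]
Step 18: x=[9.8893] v=[-1.9806]
Step 19: x=[9.7866] v=[-2.0544]
Step 20: x=[9.6805] v=[-2.1228]
Step 21: x=[9.5712] v=[-2.1855]
Step 22: x=[9.4591] v=[-2.2424]
Step 23: x=[9.3444] v=[-2.2934]
Step 24: x=[9.2275] v=[-2.3383]
Step 25: x=[9.1087] v=[-2.3770]
Step 26: x=[8.9882] v=[-2.4093]
Step 27: x=[8.8664] v=[-2.4352]
Step 28: x=[8.7437] v=[-2.4547]
Step 29: x=[8.6203] v=[-2.4676]
Step 30: x=[8.4966] v=[-2.4740]
Step 31: x=[8.3729] v=[-2.4738]
Step 32: x=[8.2495] v=[-2.4671]
Step 33: x=[8.1268] v=[-2.4538]
Step 34: x=[8.0051] v=[-2.4340]
Step 35: x=[7.8847] v=[-2.4077]
Step 36: x=[7.7660] v=[-2.3750]
Step 37: x=[7.6492] v=[-2.3360]
Step 38: x=[7.5347] v=[-2.2908]
Step 39: x=[7.4227] v=[-2.2395]
Step 40: x=[7.3136] v=[-2.1823]
Step 41: x=[7.2076] v=[-2.1193]
Step 42: x=[7.1051] v=[-2.0506]
Step 43: x=[7.0063] v=[-1.9765]
Step 44: x=[6.9114] v=[-1.8971]
Step 45: x=[6.8208] v=[-1.8127]
Step 46: x=[6.7346] v=[-1.7235]
Step 47: x=[6.6531] v=[-1.6297]
Step 48: x=[6.5765] v=[-1.5316]
Step 49: x=[6.5050] v=[-1.4294]
Step 50: x=[6.4388] v=[-1.3234]
Step 51: x=[6.3781] v=[-1.2139]
Step 52: x=[6.3230] v=[-1.1012]
Step 53: x=[6.2737] v=[-0.9855]
Step 54: x=[6.2303] v=[-0.8672]
Step 55: x=[6.1930] v=[-0.7466]
Step 56: x=[6.1618] v=[-0.6240]
Step 57: x=[6.1368] v=[-0.4998]
Step 58: x=[6.1181] v=[-0.3743]
Step 59: x=[6.1057] v=[-0.2478]
Step 60: x=[6.0997] v=[-0.1206]
Step 61: x=[6.1000] v=[0.0069]
First v>=0 after going negative at step 61, time=3.0500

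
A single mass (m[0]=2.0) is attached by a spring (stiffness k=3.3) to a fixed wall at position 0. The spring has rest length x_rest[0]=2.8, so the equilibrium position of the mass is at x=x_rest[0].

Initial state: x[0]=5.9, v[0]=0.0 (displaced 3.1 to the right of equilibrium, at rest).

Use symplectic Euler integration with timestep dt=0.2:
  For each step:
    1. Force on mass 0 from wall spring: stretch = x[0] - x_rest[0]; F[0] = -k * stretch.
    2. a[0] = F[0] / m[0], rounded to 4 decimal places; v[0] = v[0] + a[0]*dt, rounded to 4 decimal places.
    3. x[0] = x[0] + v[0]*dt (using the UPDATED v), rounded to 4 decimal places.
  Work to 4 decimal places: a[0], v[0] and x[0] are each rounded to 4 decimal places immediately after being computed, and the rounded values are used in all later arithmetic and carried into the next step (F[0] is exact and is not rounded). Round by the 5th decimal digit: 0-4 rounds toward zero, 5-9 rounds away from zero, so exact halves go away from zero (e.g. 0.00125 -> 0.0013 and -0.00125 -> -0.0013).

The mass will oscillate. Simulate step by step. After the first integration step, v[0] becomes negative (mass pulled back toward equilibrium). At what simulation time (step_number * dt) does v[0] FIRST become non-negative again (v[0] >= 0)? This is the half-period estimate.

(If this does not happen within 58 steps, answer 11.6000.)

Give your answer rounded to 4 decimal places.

Answer: 2.6000

Derivation:
Step 0: x=[5.9000] v=[0.0000]
Step 1: x=[5.6954] v=[-1.0230]
Step 2: x=[5.2997] v=[-1.9785]
Step 3: x=[4.7390] v=[-2.8034]
Step 4: x=[4.0503] v=[-3.4433]
Step 5: x=[3.2791] v=[-3.8559]
Step 6: x=[2.4763] v=[-4.0140]
Step 7: x=[1.6949] v=[-3.9072]
Step 8: x=[0.9864] v=[-3.5425]
Step 9: x=[0.3976] v=[-2.9440]
Step 10: x=[-0.0326] v=[-2.1512]
Step 11: x=[-0.2759] v=[-1.2164]
Step 12: x=[-0.3162] v=[-0.2014]
Step 13: x=[-0.1508] v=[0.8269]
First v>=0 after going negative at step 13, time=2.6000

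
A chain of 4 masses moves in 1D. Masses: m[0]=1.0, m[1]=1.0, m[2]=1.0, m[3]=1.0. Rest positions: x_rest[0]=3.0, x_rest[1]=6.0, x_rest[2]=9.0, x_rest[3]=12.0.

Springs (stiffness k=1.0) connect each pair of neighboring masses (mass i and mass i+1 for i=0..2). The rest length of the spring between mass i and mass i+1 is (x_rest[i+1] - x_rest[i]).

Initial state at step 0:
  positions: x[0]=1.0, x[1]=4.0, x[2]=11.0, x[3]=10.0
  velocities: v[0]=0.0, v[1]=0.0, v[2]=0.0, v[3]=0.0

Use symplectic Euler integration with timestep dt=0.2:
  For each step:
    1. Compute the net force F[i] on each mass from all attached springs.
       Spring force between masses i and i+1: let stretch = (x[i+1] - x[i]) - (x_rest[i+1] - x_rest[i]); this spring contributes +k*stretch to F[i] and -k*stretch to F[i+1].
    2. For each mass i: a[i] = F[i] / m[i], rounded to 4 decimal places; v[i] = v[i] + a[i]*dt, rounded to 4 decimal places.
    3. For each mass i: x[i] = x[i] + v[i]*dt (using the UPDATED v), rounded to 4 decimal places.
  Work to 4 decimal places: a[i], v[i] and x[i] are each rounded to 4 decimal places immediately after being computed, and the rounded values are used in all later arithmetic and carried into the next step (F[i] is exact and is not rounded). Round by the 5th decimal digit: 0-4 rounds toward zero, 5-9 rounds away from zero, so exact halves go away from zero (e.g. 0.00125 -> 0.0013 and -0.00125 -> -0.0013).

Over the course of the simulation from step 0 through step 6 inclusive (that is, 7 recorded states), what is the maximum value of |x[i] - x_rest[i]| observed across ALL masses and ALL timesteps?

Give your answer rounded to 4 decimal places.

Step 0: x=[1.0000 4.0000 11.0000 10.0000] v=[0.0000 0.0000 0.0000 0.0000]
Step 1: x=[1.0000 4.1600 10.6800 10.1600] v=[0.0000 0.8000 -1.6000 0.8000]
Step 2: x=[1.0064 4.4544 10.0784 10.4608] v=[0.0320 1.4720 -3.0080 1.5040]
Step 3: x=[1.0307 4.8358 9.2671 10.8663] v=[0.1216 1.9072 -4.0563 2.0275]
Step 4: x=[1.0872 5.2423 8.3426 11.3278] v=[0.2826 2.0324 -4.6227 2.3077]
Step 5: x=[1.1899 5.6066 7.4135 11.7899] v=[0.5136 1.8214 -4.6457 2.3107]
Step 6: x=[1.3493 5.8665 6.5871 12.1970] v=[0.7969 1.2994 -4.1318 2.0354]
Max displacement = 2.4129

Answer: 2.4129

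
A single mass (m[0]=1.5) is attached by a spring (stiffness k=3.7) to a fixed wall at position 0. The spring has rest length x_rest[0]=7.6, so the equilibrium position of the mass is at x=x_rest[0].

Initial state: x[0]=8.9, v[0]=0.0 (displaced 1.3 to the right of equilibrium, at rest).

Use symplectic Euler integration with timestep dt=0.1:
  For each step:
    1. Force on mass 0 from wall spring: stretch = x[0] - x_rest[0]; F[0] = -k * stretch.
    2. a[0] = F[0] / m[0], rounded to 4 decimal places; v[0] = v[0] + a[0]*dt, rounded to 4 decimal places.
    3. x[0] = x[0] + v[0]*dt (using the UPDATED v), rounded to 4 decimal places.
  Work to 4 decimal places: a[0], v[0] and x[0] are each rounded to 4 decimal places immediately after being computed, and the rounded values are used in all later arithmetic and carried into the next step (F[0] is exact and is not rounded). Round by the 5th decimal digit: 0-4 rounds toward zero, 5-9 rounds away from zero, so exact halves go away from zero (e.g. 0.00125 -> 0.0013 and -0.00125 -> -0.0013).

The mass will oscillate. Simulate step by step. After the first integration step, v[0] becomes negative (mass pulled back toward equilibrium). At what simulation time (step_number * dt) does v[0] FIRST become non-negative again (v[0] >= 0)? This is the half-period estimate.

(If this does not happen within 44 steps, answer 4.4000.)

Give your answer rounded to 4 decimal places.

Step 0: x=[8.9000] v=[0.0000]
Step 1: x=[8.8679] v=[-0.3207]
Step 2: x=[8.8046] v=[-0.6335]
Step 3: x=[8.7115] v=[-0.9306]
Step 4: x=[8.5910] v=[-1.2048]
Step 5: x=[8.4461] v=[-1.4493]
Step 6: x=[8.2803] v=[-1.6580]
Step 7: x=[8.0977] v=[-1.8258]
Step 8: x=[7.9028] v=[-1.9486]
Step 9: x=[7.7005] v=[-2.0233]
Step 10: x=[7.4957] v=[-2.0481]
Step 11: x=[7.2935] v=[-2.0224]
Step 12: x=[7.0988] v=[-1.9468]
Step 13: x=[6.9165] v=[-1.8232]
Step 14: x=[6.7510] v=[-1.6546]
Step 15: x=[6.6065] v=[-1.4452]
Step 16: x=[6.4865] v=[-1.2001]
Step 17: x=[6.3940] v=[-0.9254]
Step 18: x=[6.3312] v=[-0.6279]
Step 19: x=[6.2997] v=[-0.3149]
Step 20: x=[6.3003] v=[0.0058]
First v>=0 after going negative at step 20, time=2.0000

Answer: 2.0000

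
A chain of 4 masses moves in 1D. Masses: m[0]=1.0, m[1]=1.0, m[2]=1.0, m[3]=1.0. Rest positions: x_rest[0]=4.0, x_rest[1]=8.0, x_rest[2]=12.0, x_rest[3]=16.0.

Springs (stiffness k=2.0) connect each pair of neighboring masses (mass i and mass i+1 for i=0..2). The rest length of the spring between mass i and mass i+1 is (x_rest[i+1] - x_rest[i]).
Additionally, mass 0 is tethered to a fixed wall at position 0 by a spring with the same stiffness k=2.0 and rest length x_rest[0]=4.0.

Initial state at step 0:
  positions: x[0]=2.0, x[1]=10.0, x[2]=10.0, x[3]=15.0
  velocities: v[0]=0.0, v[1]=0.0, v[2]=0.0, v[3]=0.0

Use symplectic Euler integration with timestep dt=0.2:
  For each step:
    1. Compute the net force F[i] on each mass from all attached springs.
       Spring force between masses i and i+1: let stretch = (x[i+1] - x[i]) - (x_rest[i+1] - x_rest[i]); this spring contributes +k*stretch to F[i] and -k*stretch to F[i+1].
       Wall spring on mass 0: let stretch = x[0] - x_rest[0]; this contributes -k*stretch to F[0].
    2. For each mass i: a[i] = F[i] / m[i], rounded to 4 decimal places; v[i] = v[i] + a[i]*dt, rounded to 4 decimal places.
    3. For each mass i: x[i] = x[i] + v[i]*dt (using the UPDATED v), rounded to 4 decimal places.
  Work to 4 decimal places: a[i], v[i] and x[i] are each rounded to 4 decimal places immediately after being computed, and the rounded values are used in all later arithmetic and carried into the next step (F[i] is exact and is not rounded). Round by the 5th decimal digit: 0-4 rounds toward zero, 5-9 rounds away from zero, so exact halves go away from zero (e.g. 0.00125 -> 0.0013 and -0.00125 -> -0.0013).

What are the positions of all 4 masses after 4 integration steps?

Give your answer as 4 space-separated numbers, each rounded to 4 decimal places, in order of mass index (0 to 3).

Step 0: x=[2.0000 10.0000 10.0000 15.0000] v=[0.0000 0.0000 0.0000 0.0000]
Step 1: x=[2.4800 9.3600 10.4000 14.9200] v=[2.4000 -3.2000 2.0000 -0.4000]
Step 2: x=[3.3120 8.2528 11.0784 14.7984] v=[4.1600 -5.5360 3.3920 -0.6080]
Step 3: x=[4.2743 6.9764 11.8284 14.6992] v=[4.8115 -6.3821 3.7498 -0.4960]
Step 4: x=[5.1108 5.8720 12.4199 14.6903] v=[4.1826 -5.5221 2.9573 -0.0443]

Answer: 5.1108 5.8720 12.4199 14.6903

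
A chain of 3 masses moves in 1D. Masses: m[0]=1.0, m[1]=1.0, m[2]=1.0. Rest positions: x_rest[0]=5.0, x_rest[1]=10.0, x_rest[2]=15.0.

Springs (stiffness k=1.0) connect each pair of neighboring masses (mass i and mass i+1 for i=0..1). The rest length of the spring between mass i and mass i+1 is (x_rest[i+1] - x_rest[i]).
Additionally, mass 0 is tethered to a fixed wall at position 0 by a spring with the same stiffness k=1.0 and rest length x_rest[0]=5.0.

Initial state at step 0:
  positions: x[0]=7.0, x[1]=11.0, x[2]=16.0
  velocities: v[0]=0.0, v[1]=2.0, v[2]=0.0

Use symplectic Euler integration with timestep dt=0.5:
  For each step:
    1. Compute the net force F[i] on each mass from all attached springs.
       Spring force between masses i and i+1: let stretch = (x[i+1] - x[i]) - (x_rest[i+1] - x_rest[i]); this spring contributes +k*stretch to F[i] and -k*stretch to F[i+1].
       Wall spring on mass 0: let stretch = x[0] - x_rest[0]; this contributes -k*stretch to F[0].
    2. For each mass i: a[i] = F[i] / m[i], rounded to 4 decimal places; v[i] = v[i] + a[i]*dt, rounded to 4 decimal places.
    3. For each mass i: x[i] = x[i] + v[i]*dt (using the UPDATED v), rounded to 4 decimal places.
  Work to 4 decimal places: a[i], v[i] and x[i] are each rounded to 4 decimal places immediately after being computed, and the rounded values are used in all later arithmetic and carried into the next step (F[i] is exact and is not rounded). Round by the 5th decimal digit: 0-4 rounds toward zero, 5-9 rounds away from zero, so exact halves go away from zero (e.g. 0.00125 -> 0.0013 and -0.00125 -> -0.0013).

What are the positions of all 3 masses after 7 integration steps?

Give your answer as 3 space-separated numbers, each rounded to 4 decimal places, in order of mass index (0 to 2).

Step 0: x=[7.0000 11.0000 16.0000] v=[0.0000 2.0000 0.0000]
Step 1: x=[6.2500 12.2500 16.0000] v=[-1.5000 2.5000 0.0000]
Step 2: x=[5.4375 12.9375 16.3125] v=[-1.6250 1.3750 0.6250]
Step 3: x=[5.1406 12.5938 17.0313] v=[-0.5938 -0.6875 1.4375]
Step 4: x=[5.4219 11.4961 17.8907] v=[0.5625 -2.1954 1.7188]
Step 5: x=[5.8663 10.4785 18.4015] v=[0.8887 -2.0352 1.0215]
Step 6: x=[5.9972 10.2886 18.1815] v=[0.2617 -0.3798 -0.4400]
Step 7: x=[5.7016 10.9991 17.2383] v=[-0.5912 1.4210 -1.8865]

Answer: 5.7016 10.9991 17.2383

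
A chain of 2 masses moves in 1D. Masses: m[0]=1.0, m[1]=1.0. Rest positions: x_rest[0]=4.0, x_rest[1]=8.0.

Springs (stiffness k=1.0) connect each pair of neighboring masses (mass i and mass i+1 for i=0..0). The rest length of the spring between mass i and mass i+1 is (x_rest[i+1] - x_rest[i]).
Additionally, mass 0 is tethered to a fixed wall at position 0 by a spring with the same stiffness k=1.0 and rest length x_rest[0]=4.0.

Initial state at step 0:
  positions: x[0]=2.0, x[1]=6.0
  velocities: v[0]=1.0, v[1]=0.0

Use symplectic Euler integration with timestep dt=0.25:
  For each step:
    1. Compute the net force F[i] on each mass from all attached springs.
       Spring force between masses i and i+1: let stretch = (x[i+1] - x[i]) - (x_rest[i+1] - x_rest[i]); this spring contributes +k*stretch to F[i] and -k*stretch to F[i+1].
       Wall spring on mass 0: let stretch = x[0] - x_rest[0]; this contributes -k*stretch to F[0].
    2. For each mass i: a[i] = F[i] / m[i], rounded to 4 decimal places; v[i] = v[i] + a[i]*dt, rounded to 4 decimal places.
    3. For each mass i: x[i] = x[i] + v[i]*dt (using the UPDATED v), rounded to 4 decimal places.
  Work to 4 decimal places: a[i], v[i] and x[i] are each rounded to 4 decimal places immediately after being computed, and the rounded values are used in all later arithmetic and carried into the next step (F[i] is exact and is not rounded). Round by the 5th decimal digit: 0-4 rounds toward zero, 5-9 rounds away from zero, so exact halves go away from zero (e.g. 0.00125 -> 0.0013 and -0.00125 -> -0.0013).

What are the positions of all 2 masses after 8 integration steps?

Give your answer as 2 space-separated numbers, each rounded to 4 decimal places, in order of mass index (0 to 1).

Step 0: x=[2.0000 6.0000] v=[1.0000 0.0000]
Step 1: x=[2.3750 6.0000] v=[1.5000 0.0000]
Step 2: x=[2.8281 6.0235] v=[1.8125 0.0938]
Step 3: x=[3.3042 6.0973] v=[1.9043 0.2950]
Step 4: x=[3.7483 6.2465] v=[1.7765 0.5967]
Step 5: x=[4.1143 6.4896] v=[1.4640 0.9722]
Step 6: x=[4.3716 6.8342] v=[1.0293 1.3784]
Step 7: x=[4.5096 7.2749] v=[0.5521 1.7628]
Step 8: x=[4.5386 7.7928] v=[0.1160 2.0715]

Answer: 4.5386 7.7928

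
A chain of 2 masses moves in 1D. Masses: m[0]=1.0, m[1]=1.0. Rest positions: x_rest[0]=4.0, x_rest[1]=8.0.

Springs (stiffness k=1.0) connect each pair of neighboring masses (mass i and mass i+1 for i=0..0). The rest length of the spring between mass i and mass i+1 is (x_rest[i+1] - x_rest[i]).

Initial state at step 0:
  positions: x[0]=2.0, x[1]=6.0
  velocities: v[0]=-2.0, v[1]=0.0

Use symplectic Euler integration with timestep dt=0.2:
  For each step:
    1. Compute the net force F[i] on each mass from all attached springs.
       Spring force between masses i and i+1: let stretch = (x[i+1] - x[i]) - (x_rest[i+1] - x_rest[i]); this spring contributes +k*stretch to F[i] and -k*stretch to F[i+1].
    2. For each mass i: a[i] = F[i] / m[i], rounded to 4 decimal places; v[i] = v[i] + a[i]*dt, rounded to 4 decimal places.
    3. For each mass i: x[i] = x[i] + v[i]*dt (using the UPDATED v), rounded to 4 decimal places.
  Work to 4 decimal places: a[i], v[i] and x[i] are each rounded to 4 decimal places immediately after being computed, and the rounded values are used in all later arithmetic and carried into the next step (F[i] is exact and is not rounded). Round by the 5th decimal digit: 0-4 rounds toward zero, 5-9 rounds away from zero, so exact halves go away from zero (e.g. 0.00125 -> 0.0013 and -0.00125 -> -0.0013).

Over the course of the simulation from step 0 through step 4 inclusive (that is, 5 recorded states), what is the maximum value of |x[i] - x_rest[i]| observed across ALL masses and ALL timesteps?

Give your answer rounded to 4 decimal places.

Step 0: x=[2.0000 6.0000] v=[-2.0000 0.0000]
Step 1: x=[1.6000 6.0000] v=[-2.0000 0.0000]
Step 2: x=[1.2160 5.9840] v=[-1.9200 -0.0800]
Step 3: x=[0.8627 5.9373] v=[-1.7664 -0.2336]
Step 4: x=[0.5524 5.8476] v=[-1.5515 -0.4485]
Max displacement = 3.4476

Answer: 3.4476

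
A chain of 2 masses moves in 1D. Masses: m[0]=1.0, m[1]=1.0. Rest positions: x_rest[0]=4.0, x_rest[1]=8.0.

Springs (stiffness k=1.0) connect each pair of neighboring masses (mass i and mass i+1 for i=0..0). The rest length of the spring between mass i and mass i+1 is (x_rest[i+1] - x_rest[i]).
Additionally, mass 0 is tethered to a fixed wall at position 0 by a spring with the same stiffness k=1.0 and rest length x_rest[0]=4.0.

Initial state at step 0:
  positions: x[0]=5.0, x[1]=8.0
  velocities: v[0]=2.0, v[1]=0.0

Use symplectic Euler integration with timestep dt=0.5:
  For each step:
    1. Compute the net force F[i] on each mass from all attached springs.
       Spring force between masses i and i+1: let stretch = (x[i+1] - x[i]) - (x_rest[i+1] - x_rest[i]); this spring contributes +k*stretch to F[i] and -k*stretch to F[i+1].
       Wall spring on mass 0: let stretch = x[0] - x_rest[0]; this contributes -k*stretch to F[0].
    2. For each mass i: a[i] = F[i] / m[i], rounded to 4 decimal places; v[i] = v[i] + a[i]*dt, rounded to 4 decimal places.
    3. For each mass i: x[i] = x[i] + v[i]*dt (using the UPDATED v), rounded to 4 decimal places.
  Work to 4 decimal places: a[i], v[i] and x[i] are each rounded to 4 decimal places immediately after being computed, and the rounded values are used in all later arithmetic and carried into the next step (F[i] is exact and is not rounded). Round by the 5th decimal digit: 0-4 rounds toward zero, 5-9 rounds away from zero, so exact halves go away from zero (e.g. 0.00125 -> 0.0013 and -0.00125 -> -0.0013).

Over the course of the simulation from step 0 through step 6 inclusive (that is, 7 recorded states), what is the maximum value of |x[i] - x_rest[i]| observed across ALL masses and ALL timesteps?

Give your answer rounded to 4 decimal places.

Answer: 1.9835

Derivation:
Step 0: x=[5.0000 8.0000] v=[2.0000 0.0000]
Step 1: x=[5.5000 8.2500] v=[1.0000 0.5000]
Step 2: x=[5.3125 8.8125] v=[-0.3750 1.1250]
Step 3: x=[4.6719 9.5000] v=[-1.2813 1.3750]
Step 4: x=[4.0703 9.9805] v=[-1.2032 0.9610]
Step 5: x=[3.9287 9.9835] v=[-0.2833 0.0059]
Step 6: x=[4.3186 9.4728] v=[0.7798 -1.0215]
Max displacement = 1.9835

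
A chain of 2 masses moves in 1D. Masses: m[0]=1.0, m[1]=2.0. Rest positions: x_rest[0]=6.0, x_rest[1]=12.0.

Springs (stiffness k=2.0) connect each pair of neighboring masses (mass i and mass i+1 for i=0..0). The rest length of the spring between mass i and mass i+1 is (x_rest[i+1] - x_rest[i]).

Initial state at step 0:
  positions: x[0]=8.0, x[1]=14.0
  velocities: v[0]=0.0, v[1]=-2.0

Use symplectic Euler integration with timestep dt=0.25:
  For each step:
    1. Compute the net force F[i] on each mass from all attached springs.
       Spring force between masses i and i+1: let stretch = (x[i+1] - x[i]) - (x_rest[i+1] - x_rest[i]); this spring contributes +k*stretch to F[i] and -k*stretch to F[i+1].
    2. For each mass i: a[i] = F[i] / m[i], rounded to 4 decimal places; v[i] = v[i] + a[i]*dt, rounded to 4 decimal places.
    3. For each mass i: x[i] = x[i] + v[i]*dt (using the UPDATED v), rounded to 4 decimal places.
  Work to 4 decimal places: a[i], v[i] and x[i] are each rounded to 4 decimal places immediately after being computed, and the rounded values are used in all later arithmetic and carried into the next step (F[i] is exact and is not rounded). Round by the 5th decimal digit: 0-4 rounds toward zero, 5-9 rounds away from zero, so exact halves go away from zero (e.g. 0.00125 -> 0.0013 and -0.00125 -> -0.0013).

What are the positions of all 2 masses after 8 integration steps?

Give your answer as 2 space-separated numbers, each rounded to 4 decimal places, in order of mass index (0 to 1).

Answer: 5.0629 11.4686

Derivation:
Step 0: x=[8.0000 14.0000] v=[0.0000 -2.0000]
Step 1: x=[8.0000 13.5000] v=[0.0000 -2.0000]
Step 2: x=[7.9375 13.0313] v=[-0.2500 -1.8750]
Step 3: x=[7.7617 12.6192] v=[-0.7031 -1.6485]
Step 4: x=[7.4431 12.2785] v=[-1.2744 -1.3629]
Step 5: x=[6.9789 12.0106] v=[-1.8567 -1.0718]
Step 6: x=[6.3937 11.8032] v=[-2.3409 -0.8297]
Step 7: x=[5.7347 11.6327] v=[-2.6362 -0.6821]
Step 8: x=[5.0629 11.4686] v=[-2.6872 -0.6566]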